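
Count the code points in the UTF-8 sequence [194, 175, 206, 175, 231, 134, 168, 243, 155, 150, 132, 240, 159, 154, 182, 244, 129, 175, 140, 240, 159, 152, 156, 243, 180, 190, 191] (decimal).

8

Byte at offset 0: 0xC2 = 11000010 → 2-byte char (#1). Advance 2.
Byte at offset 2: 0xCE = 11001110 → 2-byte char (#2). Advance 2.
Byte at offset 4: 0xE7 = 11100111 → 3-byte char (#3). Advance 3.
Byte at offset 7: 0xF3 = 11110011 → 4-byte char (#4). Advance 4.
Byte at offset 11: 0xF0 = 11110000 → 4-byte char (#5). Advance 4.
Byte at offset 15: 0xF4 = 11110100 → 4-byte char (#6). Advance 4.
Byte at offset 19: 0xF0 = 11110000 → 4-byte char (#7). Advance 4.
Byte at offset 23: 0xF3 = 11110011 → 4-byte char (#8). Advance 4.
Reached end at offset 27 after 8 code points.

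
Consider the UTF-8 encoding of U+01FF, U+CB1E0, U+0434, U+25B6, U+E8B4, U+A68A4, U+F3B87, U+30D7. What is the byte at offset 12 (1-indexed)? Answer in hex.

0xEE

1-indexed offset 12 is 0-indexed offset 11.
U+01FF → 2-byte form C7 BF at offsets 0–1.
U+CB1E0 → 4-byte form F3 8B 87 A0 at offsets 2–5.
U+0434 → 2-byte form D0 B4 at offsets 6–7.
U+25B6 → 3-byte form E2 96 B6 at offsets 8–10.
U+E8B4 → 3-byte form EE A2 B4 at offsets 11–13.
Offset 11 falls in char 5's range; it's byte 1 of EE A2 B4 = 0xEE.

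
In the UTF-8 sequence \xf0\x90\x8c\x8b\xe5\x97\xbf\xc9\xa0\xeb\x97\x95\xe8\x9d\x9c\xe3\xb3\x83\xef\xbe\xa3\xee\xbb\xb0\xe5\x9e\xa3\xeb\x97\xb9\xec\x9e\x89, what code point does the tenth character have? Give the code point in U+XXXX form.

U+B5F9

Offset 0: leading byte 0xF0 = 11110000 → 4-byte char #1 = F0 90 8C 8B.
Offset 4: leading byte 0xE5 = 11100101 → 3-byte char #2 = E5 97 BF.
Offset 7: leading byte 0xC9 = 11001001 → 2-byte char #3 = C9 A0.
Offset 9: leading byte 0xEB = 11101011 → 3-byte char #4 = EB 97 95.
Offset 12: leading byte 0xE8 = 11101000 → 3-byte char #5 = E8 9D 9C.
Offset 15: leading byte 0xE3 = 11100011 → 3-byte char #6 = E3 B3 83.
Offset 18: leading byte 0xEF = 11101111 → 3-byte char #7 = EF BE A3.
Offset 21: leading byte 0xEE = 11101110 → 3-byte char #8 = EE BB B0.
Offset 24: leading byte 0xE5 = 11100101 → 3-byte char #9 = E5 9E A3.
Offset 27: leading byte 0xEB = 11101011 → 3-byte char #10 = EB 97 B9.
Leading byte 0xEB = 11101011 matches 1110xxxx → 3-byte sequence.
Byte 1: 0xEB = 11101011, payload 1011 (4 bits).
Byte 2: 0x97 = 10010111 (10xxxxxx ✓), payload 010111.
Byte 3: 0xB9 = 10111001 (10xxxxxx ✓), payload 111001.
Concatenate: 1011010111111001 = 0xB5F9 (16 bits → U+B5F9).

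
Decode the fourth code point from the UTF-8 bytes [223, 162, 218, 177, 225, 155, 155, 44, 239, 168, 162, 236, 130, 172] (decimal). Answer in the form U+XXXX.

U+002C

Offset 0: leading byte 0xDF = 11011111 → 2-byte char #1 = DF A2.
Offset 2: leading byte 0xDA = 11011010 → 2-byte char #2 = DA B1.
Offset 4: leading byte 0xE1 = 11100001 → 3-byte char #3 = E1 9B 9B.
Offset 7: leading byte 0x2C = 00101100 → 1-byte char #4 = 2C.
Leading byte 0x2C = 00101100 matches 0xxxxxxx → 1-byte sequence.
Byte 1: 0x2C = 00101100, payload 0101100 (7 bits).
Concatenate: 0101100 = 0x2C (7 bits → U+002C).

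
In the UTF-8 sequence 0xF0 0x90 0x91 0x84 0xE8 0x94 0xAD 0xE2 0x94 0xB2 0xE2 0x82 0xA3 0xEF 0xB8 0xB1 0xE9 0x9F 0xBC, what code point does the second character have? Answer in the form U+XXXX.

U+852D

Offset 0: leading byte 0xF0 = 11110000 → 4-byte char #1 = F0 90 91 84.
Offset 4: leading byte 0xE8 = 11101000 → 3-byte char #2 = E8 94 AD.
Leading byte 0xE8 = 11101000 matches 1110xxxx → 3-byte sequence.
Byte 1: 0xE8 = 11101000, payload 1000 (4 bits).
Byte 2: 0x94 = 10010100 (10xxxxxx ✓), payload 010100.
Byte 3: 0xAD = 10101101 (10xxxxxx ✓), payload 101101.
Concatenate: 1000010100101101 = 0x852D (16 bits → U+852D).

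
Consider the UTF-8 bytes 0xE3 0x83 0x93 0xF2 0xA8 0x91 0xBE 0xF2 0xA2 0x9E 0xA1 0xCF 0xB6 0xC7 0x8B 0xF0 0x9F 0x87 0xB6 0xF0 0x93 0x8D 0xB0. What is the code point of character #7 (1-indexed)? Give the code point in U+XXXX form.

Offset 0: leading byte 0xE3 = 11100011 → 3-byte char #1 = E3 83 93.
Offset 3: leading byte 0xF2 = 11110010 → 4-byte char #2 = F2 A8 91 BE.
Offset 7: leading byte 0xF2 = 11110010 → 4-byte char #3 = F2 A2 9E A1.
Offset 11: leading byte 0xCF = 11001111 → 2-byte char #4 = CF B6.
Offset 13: leading byte 0xC7 = 11000111 → 2-byte char #5 = C7 8B.
Offset 15: leading byte 0xF0 = 11110000 → 4-byte char #6 = F0 9F 87 B6.
Offset 19: leading byte 0xF0 = 11110000 → 4-byte char #7 = F0 93 8D B0.
Leading byte 0xF0 = 11110000 matches 11110xxx → 4-byte sequence.
Byte 1: 0xF0 = 11110000, payload 000 (3 bits).
Byte 2: 0x93 = 10010011 (10xxxxxx ✓), payload 010011.
Byte 3: 0x8D = 10001101 (10xxxxxx ✓), payload 001101.
Byte 4: 0xB0 = 10110000 (10xxxxxx ✓), payload 110000.
Concatenate: 000010011001101110000 = 0x13370 (21 bits → U+13370).

U+13370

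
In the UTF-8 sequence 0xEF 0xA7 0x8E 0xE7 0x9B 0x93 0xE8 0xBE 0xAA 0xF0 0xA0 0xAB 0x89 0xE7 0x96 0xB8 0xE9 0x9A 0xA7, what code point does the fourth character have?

Offset 0: leading byte 0xEF = 11101111 → 3-byte char #1 = EF A7 8E.
Offset 3: leading byte 0xE7 = 11100111 → 3-byte char #2 = E7 9B 93.
Offset 6: leading byte 0xE8 = 11101000 → 3-byte char #3 = E8 BE AA.
Offset 9: leading byte 0xF0 = 11110000 → 4-byte char #4 = F0 A0 AB 89.
Leading byte 0xF0 = 11110000 matches 11110xxx → 4-byte sequence.
Byte 1: 0xF0 = 11110000, payload 000 (3 bits).
Byte 2: 0xA0 = 10100000 (10xxxxxx ✓), payload 100000.
Byte 3: 0xAB = 10101011 (10xxxxxx ✓), payload 101011.
Byte 4: 0x89 = 10001001 (10xxxxxx ✓), payload 001001.
Concatenate: 000100000101011001001 = 0x20AC9 (21 bits → U+20AC9).

U+20AC9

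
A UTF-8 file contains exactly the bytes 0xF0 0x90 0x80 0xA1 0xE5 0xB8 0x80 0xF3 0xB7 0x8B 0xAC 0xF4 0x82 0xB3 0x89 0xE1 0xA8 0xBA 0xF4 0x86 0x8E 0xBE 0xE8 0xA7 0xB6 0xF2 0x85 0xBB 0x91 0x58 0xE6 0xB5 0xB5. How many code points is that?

10

Byte at offset 0: 0xF0 = 11110000 → 4-byte char (#1). Advance 4.
Byte at offset 4: 0xE5 = 11100101 → 3-byte char (#2). Advance 3.
Byte at offset 7: 0xF3 = 11110011 → 4-byte char (#3). Advance 4.
Byte at offset 11: 0xF4 = 11110100 → 4-byte char (#4). Advance 4.
Byte at offset 15: 0xE1 = 11100001 → 3-byte char (#5). Advance 3.
Byte at offset 18: 0xF4 = 11110100 → 4-byte char (#6). Advance 4.
Byte at offset 22: 0xE8 = 11101000 → 3-byte char (#7). Advance 3.
Byte at offset 25: 0xF2 = 11110010 → 4-byte char (#8). Advance 4.
Byte at offset 29: 0x58 = 01011000 → 1-byte char (#9). Advance 1.
Byte at offset 30: 0xE6 = 11100110 → 3-byte char (#10). Advance 3.
Reached end at offset 33 after 10 code points.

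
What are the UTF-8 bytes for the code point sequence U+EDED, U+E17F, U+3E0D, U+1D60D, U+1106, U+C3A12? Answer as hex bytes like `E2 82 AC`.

EE B7 AD EE 85 BF E3 B8 8D F0 9D 98 8D E1 84 86 F3 83 A8 92

U+EDED: 3-byte form → EE B7 AD.
U+E17F: 3-byte form → EE 85 BF.
U+3E0D: 3-byte form → E3 B8 8D.
U+1D60D: 4-byte form → F0 9D 98 8D.
U+1106: 3-byte form → E1 84 86.
U+C3A12: 4-byte form → F3 83 A8 92.
Concatenated (20 bytes): EE B7 AD EE 85 BF E3 B8 8D F0 9D 98 8D E1 84 86 F3 83 A8 92.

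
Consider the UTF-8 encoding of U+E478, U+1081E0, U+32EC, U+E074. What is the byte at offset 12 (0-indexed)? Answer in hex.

U+E478 → 3-byte form EE 91 B8 at offsets 0–2.
U+1081E0 → 4-byte form F4 88 87 A0 at offsets 3–6.
U+32EC → 3-byte form E3 8B AC at offsets 7–9.
U+E074 → 3-byte form EE 81 B4 at offsets 10–12.
Offset 12 falls in char 4's range; it's byte 3 of EE 81 B4 = 0xB4.

0xB4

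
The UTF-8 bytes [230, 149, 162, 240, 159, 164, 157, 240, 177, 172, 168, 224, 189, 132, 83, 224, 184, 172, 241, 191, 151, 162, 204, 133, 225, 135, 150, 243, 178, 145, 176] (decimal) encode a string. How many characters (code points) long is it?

Byte at offset 0: 0xE6 = 11100110 → 3-byte char (#1). Advance 3.
Byte at offset 3: 0xF0 = 11110000 → 4-byte char (#2). Advance 4.
Byte at offset 7: 0xF0 = 11110000 → 4-byte char (#3). Advance 4.
Byte at offset 11: 0xE0 = 11100000 → 3-byte char (#4). Advance 3.
Byte at offset 14: 0x53 = 01010011 → 1-byte char (#5). Advance 1.
Byte at offset 15: 0xE0 = 11100000 → 3-byte char (#6). Advance 3.
Byte at offset 18: 0xF1 = 11110001 → 4-byte char (#7). Advance 4.
Byte at offset 22: 0xCC = 11001100 → 2-byte char (#8). Advance 2.
Byte at offset 24: 0xE1 = 11100001 → 3-byte char (#9). Advance 3.
Byte at offset 27: 0xF3 = 11110011 → 4-byte char (#10). Advance 4.
Reached end at offset 31 after 10 code points.

10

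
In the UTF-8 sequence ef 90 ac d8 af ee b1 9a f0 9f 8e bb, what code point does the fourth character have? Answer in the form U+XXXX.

U+1F3BB

Offset 0: leading byte 0xEF = 11101111 → 3-byte char #1 = EF 90 AC.
Offset 3: leading byte 0xD8 = 11011000 → 2-byte char #2 = D8 AF.
Offset 5: leading byte 0xEE = 11101110 → 3-byte char #3 = EE B1 9A.
Offset 8: leading byte 0xF0 = 11110000 → 4-byte char #4 = F0 9F 8E BB.
Leading byte 0xF0 = 11110000 matches 11110xxx → 4-byte sequence.
Byte 1: 0xF0 = 11110000, payload 000 (3 bits).
Byte 2: 0x9F = 10011111 (10xxxxxx ✓), payload 011111.
Byte 3: 0x8E = 10001110 (10xxxxxx ✓), payload 001110.
Byte 4: 0xBB = 10111011 (10xxxxxx ✓), payload 111011.
Concatenate: 000011111001110111011 = 0x1F3BB (21 bits → U+1F3BB).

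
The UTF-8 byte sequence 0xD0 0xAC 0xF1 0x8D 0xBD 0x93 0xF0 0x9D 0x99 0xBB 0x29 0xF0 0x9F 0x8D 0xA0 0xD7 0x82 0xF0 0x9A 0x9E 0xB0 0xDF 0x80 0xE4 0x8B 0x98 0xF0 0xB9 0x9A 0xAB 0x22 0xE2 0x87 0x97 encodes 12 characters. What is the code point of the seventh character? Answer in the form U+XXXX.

U+1A7B0

Offset 0: leading byte 0xD0 = 11010000 → 2-byte char #1 = D0 AC.
Offset 2: leading byte 0xF1 = 11110001 → 4-byte char #2 = F1 8D BD 93.
Offset 6: leading byte 0xF0 = 11110000 → 4-byte char #3 = F0 9D 99 BB.
Offset 10: leading byte 0x29 = 00101001 → 1-byte char #4 = 29.
Offset 11: leading byte 0xF0 = 11110000 → 4-byte char #5 = F0 9F 8D A0.
Offset 15: leading byte 0xD7 = 11010111 → 2-byte char #6 = D7 82.
Offset 17: leading byte 0xF0 = 11110000 → 4-byte char #7 = F0 9A 9E B0.
Leading byte 0xF0 = 11110000 matches 11110xxx → 4-byte sequence.
Byte 1: 0xF0 = 11110000, payload 000 (3 bits).
Byte 2: 0x9A = 10011010 (10xxxxxx ✓), payload 011010.
Byte 3: 0x9E = 10011110 (10xxxxxx ✓), payload 011110.
Byte 4: 0xB0 = 10110000 (10xxxxxx ✓), payload 110000.
Concatenate: 000011010011110110000 = 0x1A7B0 (21 bits → U+1A7B0).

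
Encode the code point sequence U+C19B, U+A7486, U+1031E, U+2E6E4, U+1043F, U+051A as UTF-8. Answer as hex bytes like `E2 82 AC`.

EC 86 9B F2 A7 92 86 F0 90 8C 9E F0 AE 9B A4 F0 90 90 BF D4 9A

U+C19B: 3-byte form → EC 86 9B.
U+A7486: 4-byte form → F2 A7 92 86.
U+1031E: 4-byte form → F0 90 8C 9E.
U+2E6E4: 4-byte form → F0 AE 9B A4.
U+1043F: 4-byte form → F0 90 90 BF.
U+051A: 2-byte form → D4 9A.
Concatenated (21 bytes): EC 86 9B F2 A7 92 86 F0 90 8C 9E F0 AE 9B A4 F0 90 90 BF D4 9A.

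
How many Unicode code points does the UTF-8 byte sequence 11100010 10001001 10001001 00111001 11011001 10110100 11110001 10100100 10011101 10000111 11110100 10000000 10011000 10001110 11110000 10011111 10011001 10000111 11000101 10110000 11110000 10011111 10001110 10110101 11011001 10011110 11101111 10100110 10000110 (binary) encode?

Byte at offset 0: 0xE2 = 11100010 → 3-byte char (#1). Advance 3.
Byte at offset 3: 0x39 = 00111001 → 1-byte char (#2). Advance 1.
Byte at offset 4: 0xD9 = 11011001 → 2-byte char (#3). Advance 2.
Byte at offset 6: 0xF1 = 11110001 → 4-byte char (#4). Advance 4.
Byte at offset 10: 0xF4 = 11110100 → 4-byte char (#5). Advance 4.
Byte at offset 14: 0xF0 = 11110000 → 4-byte char (#6). Advance 4.
Byte at offset 18: 0xC5 = 11000101 → 2-byte char (#7). Advance 2.
Byte at offset 20: 0xF0 = 11110000 → 4-byte char (#8). Advance 4.
Byte at offset 24: 0xD9 = 11011001 → 2-byte char (#9). Advance 2.
Byte at offset 26: 0xEF = 11101111 → 3-byte char (#10). Advance 3.
Reached end at offset 29 after 10 code points.

10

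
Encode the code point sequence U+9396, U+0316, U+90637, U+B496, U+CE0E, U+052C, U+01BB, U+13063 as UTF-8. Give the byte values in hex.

E9 8E 96 CC 96 F2 90 98 B7 EB 92 96 EC B8 8E D4 AC C6 BB F0 93 81 A3

U+9396: 3-byte form → E9 8E 96.
U+0316: 2-byte form → CC 96.
U+90637: 4-byte form → F2 90 98 B7.
U+B496: 3-byte form → EB 92 96.
U+CE0E: 3-byte form → EC B8 8E.
U+052C: 2-byte form → D4 AC.
U+01BB: 2-byte form → C6 BB.
U+13063: 4-byte form → F0 93 81 A3.
Concatenated (23 bytes): E9 8E 96 CC 96 F2 90 98 B7 EB 92 96 EC B8 8E D4 AC C6 BB F0 93 81 A3.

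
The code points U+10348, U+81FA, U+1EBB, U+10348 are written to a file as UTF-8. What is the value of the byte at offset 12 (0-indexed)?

U+10348 → 4-byte form F0 90 8D 88 at offsets 0–3.
U+81FA → 3-byte form E8 87 BA at offsets 4–6.
U+1EBB → 3-byte form E1 BA BB at offsets 7–9.
U+10348 → 4-byte form F0 90 8D 88 at offsets 10–13.
Offset 12 falls in char 4's range; it's byte 3 of F0 90 8D 88 = 0x8D.

0x8D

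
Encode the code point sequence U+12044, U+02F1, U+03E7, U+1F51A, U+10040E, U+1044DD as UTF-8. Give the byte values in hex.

U+12044: 4-byte form → F0 92 81 84.
U+02F1: 2-byte form → CB B1.
U+03E7: 2-byte form → CF A7.
U+1F51A: 4-byte form → F0 9F 94 9A.
U+10040E: 4-byte form → F4 80 90 8E.
U+1044DD: 4-byte form → F4 84 93 9D.
Concatenated (20 bytes): F0 92 81 84 CB B1 CF A7 F0 9F 94 9A F4 80 90 8E F4 84 93 9D.

F0 92 81 84 CB B1 CF A7 F0 9F 94 9A F4 80 90 8E F4 84 93 9D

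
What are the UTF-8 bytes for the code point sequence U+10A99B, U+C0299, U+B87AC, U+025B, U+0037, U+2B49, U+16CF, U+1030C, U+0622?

F4 8A A6 9B F3 80 8A 99 F2 B8 9E AC C9 9B 37 E2 AD 89 E1 9B 8F F0 90 8C 8C D8 A2

U+10A99B: 4-byte form → F4 8A A6 9B.
U+C0299: 4-byte form → F3 80 8A 99.
U+B87AC: 4-byte form → F2 B8 9E AC.
U+025B: 2-byte form → C9 9B.
U+0037: 1-byte form → 37.
U+2B49: 3-byte form → E2 AD 89.
U+16CF: 3-byte form → E1 9B 8F.
U+1030C: 4-byte form → F0 90 8C 8C.
U+0622: 2-byte form → D8 A2.
Concatenated (27 bytes): F4 8A A6 9B F3 80 8A 99 F2 B8 9E AC C9 9B 37 E2 AD 89 E1 9B 8F F0 90 8C 8C D8 A2.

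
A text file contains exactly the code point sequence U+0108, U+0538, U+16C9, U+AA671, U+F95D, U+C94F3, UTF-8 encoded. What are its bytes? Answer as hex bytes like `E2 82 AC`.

U+0108: 2-byte form → C4 88.
U+0538: 2-byte form → D4 B8.
U+16C9: 3-byte form → E1 9B 89.
U+AA671: 4-byte form → F2 AA 99 B1.
U+F95D: 3-byte form → EF A5 9D.
U+C94F3: 4-byte form → F3 89 93 B3.
Concatenated (18 bytes): C4 88 D4 B8 E1 9B 89 F2 AA 99 B1 EF A5 9D F3 89 93 B3.

C4 88 D4 B8 E1 9B 89 F2 AA 99 B1 EF A5 9D F3 89 93 B3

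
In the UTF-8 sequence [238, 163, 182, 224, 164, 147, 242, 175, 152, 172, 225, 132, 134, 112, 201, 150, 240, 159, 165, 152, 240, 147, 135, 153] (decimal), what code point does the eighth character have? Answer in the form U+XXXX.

U+131D9

Offset 0: leading byte 0xEE = 11101110 → 3-byte char #1 = EE A3 B6.
Offset 3: leading byte 0xE0 = 11100000 → 3-byte char #2 = E0 A4 93.
Offset 6: leading byte 0xF2 = 11110010 → 4-byte char #3 = F2 AF 98 AC.
Offset 10: leading byte 0xE1 = 11100001 → 3-byte char #4 = E1 84 86.
Offset 13: leading byte 0x70 = 01110000 → 1-byte char #5 = 70.
Offset 14: leading byte 0xC9 = 11001001 → 2-byte char #6 = C9 96.
Offset 16: leading byte 0xF0 = 11110000 → 4-byte char #7 = F0 9F A5 98.
Offset 20: leading byte 0xF0 = 11110000 → 4-byte char #8 = F0 93 87 99.
Leading byte 0xF0 = 11110000 matches 11110xxx → 4-byte sequence.
Byte 1: 0xF0 = 11110000, payload 000 (3 bits).
Byte 2: 0x93 = 10010011 (10xxxxxx ✓), payload 010011.
Byte 3: 0x87 = 10000111 (10xxxxxx ✓), payload 000111.
Byte 4: 0x99 = 10011001 (10xxxxxx ✓), payload 011001.
Concatenate: 000010011000111011001 = 0x131D9 (21 bits → U+131D9).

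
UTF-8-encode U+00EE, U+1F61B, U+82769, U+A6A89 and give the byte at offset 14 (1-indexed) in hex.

1-indexed offset 14 is 0-indexed offset 13.
U+00EE → 2-byte form C3 AE at offsets 0–1.
U+1F61B → 4-byte form F0 9F 98 9B at offsets 2–5.
U+82769 → 4-byte form F2 82 9D A9 at offsets 6–9.
U+A6A89 → 4-byte form F2 A6 AA 89 at offsets 10–13.
Offset 13 falls in char 4's range; it's byte 4 of F2 A6 AA 89 = 0x89.

0x89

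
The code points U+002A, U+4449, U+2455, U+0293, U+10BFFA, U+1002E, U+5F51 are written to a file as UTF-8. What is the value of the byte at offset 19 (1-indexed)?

1-indexed offset 19 is 0-indexed offset 18.
U+002A → 1-byte form 2A at offsets 0–0.
U+4449 → 3-byte form E4 91 89 at offsets 1–3.
U+2455 → 3-byte form E2 91 95 at offsets 4–6.
U+0293 → 2-byte form CA 93 at offsets 7–8.
U+10BFFA → 4-byte form F4 8B BF BA at offsets 9–12.
U+1002E → 4-byte form F0 90 80 AE at offsets 13–16.
U+5F51 → 3-byte form E5 BD 91 at offsets 17–19.
Offset 18 falls in char 7's range; it's byte 2 of E5 BD 91 = 0xBD.

0xBD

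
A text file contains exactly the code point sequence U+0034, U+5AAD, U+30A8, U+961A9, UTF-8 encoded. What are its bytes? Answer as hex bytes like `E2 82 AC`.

34 E5 AA AD E3 82 A8 F2 96 86 A9

U+0034: 1-byte form → 34.
U+5AAD: 3-byte form → E5 AA AD.
U+30A8: 3-byte form → E3 82 A8.
U+961A9: 4-byte form → F2 96 86 A9.
Concatenated (11 bytes): 34 E5 AA AD E3 82 A8 F2 96 86 A9.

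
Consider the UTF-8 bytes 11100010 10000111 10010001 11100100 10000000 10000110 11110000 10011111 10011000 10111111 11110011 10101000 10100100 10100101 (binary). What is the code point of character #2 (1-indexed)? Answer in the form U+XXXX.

U+4006

Offset 0: leading byte 0xE2 = 11100010 → 3-byte char #1 = E2 87 91.
Offset 3: leading byte 0xE4 = 11100100 → 3-byte char #2 = E4 80 86.
Leading byte 0xE4 = 11100100 matches 1110xxxx → 3-byte sequence.
Byte 1: 0xE4 = 11100100, payload 0100 (4 bits).
Byte 2: 0x80 = 10000000 (10xxxxxx ✓), payload 000000.
Byte 3: 0x86 = 10000110 (10xxxxxx ✓), payload 000110.
Concatenate: 0100000000000110 = 0x4006 (16 bits → U+4006).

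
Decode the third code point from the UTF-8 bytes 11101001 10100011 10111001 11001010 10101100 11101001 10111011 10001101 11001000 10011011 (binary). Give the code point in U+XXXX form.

Offset 0: leading byte 0xE9 = 11101001 → 3-byte char #1 = E9 A3 B9.
Offset 3: leading byte 0xCA = 11001010 → 2-byte char #2 = CA AC.
Offset 5: leading byte 0xE9 = 11101001 → 3-byte char #3 = E9 BB 8D.
Leading byte 0xE9 = 11101001 matches 1110xxxx → 3-byte sequence.
Byte 1: 0xE9 = 11101001, payload 1001 (4 bits).
Byte 2: 0xBB = 10111011 (10xxxxxx ✓), payload 111011.
Byte 3: 0x8D = 10001101 (10xxxxxx ✓), payload 001101.
Concatenate: 1001111011001101 = 0x9ECD (16 bits → U+9ECD).

U+9ECD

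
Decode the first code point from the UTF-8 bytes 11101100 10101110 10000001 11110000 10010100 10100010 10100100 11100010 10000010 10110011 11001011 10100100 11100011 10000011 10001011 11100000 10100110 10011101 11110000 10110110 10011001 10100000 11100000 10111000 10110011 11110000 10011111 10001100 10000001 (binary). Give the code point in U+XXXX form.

U+CB81

Offset 0: leading byte 0xEC = 11101100 → 3-byte char #1 = EC AE 81.
Leading byte 0xEC = 11101100 matches 1110xxxx → 3-byte sequence.
Byte 1: 0xEC = 11101100, payload 1100 (4 bits).
Byte 2: 0xAE = 10101110 (10xxxxxx ✓), payload 101110.
Byte 3: 0x81 = 10000001 (10xxxxxx ✓), payload 000001.
Concatenate: 1100101110000001 = 0xCB81 (16 bits → U+CB81).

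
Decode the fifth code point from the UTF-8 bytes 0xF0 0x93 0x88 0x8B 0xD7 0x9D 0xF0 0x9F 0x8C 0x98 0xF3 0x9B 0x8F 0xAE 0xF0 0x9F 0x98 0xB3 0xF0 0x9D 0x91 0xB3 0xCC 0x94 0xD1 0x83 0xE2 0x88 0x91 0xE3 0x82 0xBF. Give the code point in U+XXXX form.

Offset 0: leading byte 0xF0 = 11110000 → 4-byte char #1 = F0 93 88 8B.
Offset 4: leading byte 0xD7 = 11010111 → 2-byte char #2 = D7 9D.
Offset 6: leading byte 0xF0 = 11110000 → 4-byte char #3 = F0 9F 8C 98.
Offset 10: leading byte 0xF3 = 11110011 → 4-byte char #4 = F3 9B 8F AE.
Offset 14: leading byte 0xF0 = 11110000 → 4-byte char #5 = F0 9F 98 B3.
Leading byte 0xF0 = 11110000 matches 11110xxx → 4-byte sequence.
Byte 1: 0xF0 = 11110000, payload 000 (3 bits).
Byte 2: 0x9F = 10011111 (10xxxxxx ✓), payload 011111.
Byte 3: 0x98 = 10011000 (10xxxxxx ✓), payload 011000.
Byte 4: 0xB3 = 10110011 (10xxxxxx ✓), payload 110011.
Concatenate: 000011111011000110011 = 0x1F633 (21 bits → U+1F633).

U+1F633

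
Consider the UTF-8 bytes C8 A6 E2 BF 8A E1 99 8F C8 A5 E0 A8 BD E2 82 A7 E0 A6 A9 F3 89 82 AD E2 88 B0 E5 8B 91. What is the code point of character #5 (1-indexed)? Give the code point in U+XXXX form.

U+0A3D

Offset 0: leading byte 0xC8 = 11001000 → 2-byte char #1 = C8 A6.
Offset 2: leading byte 0xE2 = 11100010 → 3-byte char #2 = E2 BF 8A.
Offset 5: leading byte 0xE1 = 11100001 → 3-byte char #3 = E1 99 8F.
Offset 8: leading byte 0xC8 = 11001000 → 2-byte char #4 = C8 A5.
Offset 10: leading byte 0xE0 = 11100000 → 3-byte char #5 = E0 A8 BD.
Leading byte 0xE0 = 11100000 matches 1110xxxx → 3-byte sequence.
Byte 1: 0xE0 = 11100000, payload 0000 (4 bits).
Byte 2: 0xA8 = 10101000 (10xxxxxx ✓), payload 101000.
Byte 3: 0xBD = 10111101 (10xxxxxx ✓), payload 111101.
Concatenate: 0000101000111101 = 0xA3D (16 bits → U+0A3D).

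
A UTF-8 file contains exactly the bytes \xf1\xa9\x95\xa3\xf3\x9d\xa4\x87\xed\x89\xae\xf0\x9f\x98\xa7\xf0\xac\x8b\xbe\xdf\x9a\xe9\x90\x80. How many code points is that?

Byte at offset 0: 0xF1 = 11110001 → 4-byte char (#1). Advance 4.
Byte at offset 4: 0xF3 = 11110011 → 4-byte char (#2). Advance 4.
Byte at offset 8: 0xED = 11101101 → 3-byte char (#3). Advance 3.
Byte at offset 11: 0xF0 = 11110000 → 4-byte char (#4). Advance 4.
Byte at offset 15: 0xF0 = 11110000 → 4-byte char (#5). Advance 4.
Byte at offset 19: 0xDF = 11011111 → 2-byte char (#6). Advance 2.
Byte at offset 21: 0xE9 = 11101001 → 3-byte char (#7). Advance 3.
Reached end at offset 24 after 7 code points.

7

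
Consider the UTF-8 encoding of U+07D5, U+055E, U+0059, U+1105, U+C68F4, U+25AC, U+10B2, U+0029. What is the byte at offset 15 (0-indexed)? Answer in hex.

0xE1

U+07D5 → 2-byte form DF 95 at offsets 0–1.
U+055E → 2-byte form D5 9E at offsets 2–3.
U+0059 → 1-byte form 59 at offsets 4–4.
U+1105 → 3-byte form E1 84 85 at offsets 5–7.
U+C68F4 → 4-byte form F3 86 A3 B4 at offsets 8–11.
U+25AC → 3-byte form E2 96 AC at offsets 12–14.
U+10B2 → 3-byte form E1 82 B2 at offsets 15–17.
Offset 15 falls in char 7's range; it's byte 1 of E1 82 B2 = 0xE1.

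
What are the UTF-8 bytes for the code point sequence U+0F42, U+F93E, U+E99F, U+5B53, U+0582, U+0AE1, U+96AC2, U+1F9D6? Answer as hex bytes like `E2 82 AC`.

U+0F42: 3-byte form → E0 BD 82.
U+F93E: 3-byte form → EF A4 BE.
U+E99F: 3-byte form → EE A6 9F.
U+5B53: 3-byte form → E5 AD 93.
U+0582: 2-byte form → D6 82.
U+0AE1: 3-byte form → E0 AB A1.
U+96AC2: 4-byte form → F2 96 AB 82.
U+1F9D6: 4-byte form → F0 9F A7 96.
Concatenated (25 bytes): E0 BD 82 EF A4 BE EE A6 9F E5 AD 93 D6 82 E0 AB A1 F2 96 AB 82 F0 9F A7 96.

E0 BD 82 EF A4 BE EE A6 9F E5 AD 93 D6 82 E0 AB A1 F2 96 AB 82 F0 9F A7 96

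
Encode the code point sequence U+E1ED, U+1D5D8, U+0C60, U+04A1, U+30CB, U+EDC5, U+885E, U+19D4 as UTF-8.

U+E1ED: 3-byte form → EE 87 AD.
U+1D5D8: 4-byte form → F0 9D 97 98.
U+0C60: 3-byte form → E0 B1 A0.
U+04A1: 2-byte form → D2 A1.
U+30CB: 3-byte form → E3 83 8B.
U+EDC5: 3-byte form → EE B7 85.
U+885E: 3-byte form → E8 A1 9E.
U+19D4: 3-byte form → E1 A7 94.
Concatenated (24 bytes): EE 87 AD F0 9D 97 98 E0 B1 A0 D2 A1 E3 83 8B EE B7 85 E8 A1 9E E1 A7 94.

EE 87 AD F0 9D 97 98 E0 B1 A0 D2 A1 E3 83 8B EE B7 85 E8 A1 9E E1 A7 94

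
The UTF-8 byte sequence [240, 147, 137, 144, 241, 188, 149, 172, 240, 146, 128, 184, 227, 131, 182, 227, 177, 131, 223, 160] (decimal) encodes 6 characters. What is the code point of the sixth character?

U+07E0

Offset 0: leading byte 0xF0 = 11110000 → 4-byte char #1 = F0 93 89 90.
Offset 4: leading byte 0xF1 = 11110001 → 4-byte char #2 = F1 BC 95 AC.
Offset 8: leading byte 0xF0 = 11110000 → 4-byte char #3 = F0 92 80 B8.
Offset 12: leading byte 0xE3 = 11100011 → 3-byte char #4 = E3 83 B6.
Offset 15: leading byte 0xE3 = 11100011 → 3-byte char #5 = E3 B1 83.
Offset 18: leading byte 0xDF = 11011111 → 2-byte char #6 = DF A0.
Leading byte 0xDF = 11011111 matches 110xxxxx → 2-byte sequence.
Byte 1: 0xDF = 11011111, payload 11111 (5 bits).
Byte 2: 0xA0 = 10100000 (10xxxxxx ✓), payload 100000.
Concatenate: 11111100000 = 0x7E0 (11 bits → U+07E0).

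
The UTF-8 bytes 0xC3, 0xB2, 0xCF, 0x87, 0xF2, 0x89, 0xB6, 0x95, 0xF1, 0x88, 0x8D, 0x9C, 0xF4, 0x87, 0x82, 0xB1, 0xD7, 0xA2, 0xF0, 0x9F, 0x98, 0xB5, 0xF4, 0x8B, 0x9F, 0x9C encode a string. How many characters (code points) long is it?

Byte at offset 0: 0xC3 = 11000011 → 2-byte char (#1). Advance 2.
Byte at offset 2: 0xCF = 11001111 → 2-byte char (#2). Advance 2.
Byte at offset 4: 0xF2 = 11110010 → 4-byte char (#3). Advance 4.
Byte at offset 8: 0xF1 = 11110001 → 4-byte char (#4). Advance 4.
Byte at offset 12: 0xF4 = 11110100 → 4-byte char (#5). Advance 4.
Byte at offset 16: 0xD7 = 11010111 → 2-byte char (#6). Advance 2.
Byte at offset 18: 0xF0 = 11110000 → 4-byte char (#7). Advance 4.
Byte at offset 22: 0xF4 = 11110100 → 4-byte char (#8). Advance 4.
Reached end at offset 26 after 8 code points.

8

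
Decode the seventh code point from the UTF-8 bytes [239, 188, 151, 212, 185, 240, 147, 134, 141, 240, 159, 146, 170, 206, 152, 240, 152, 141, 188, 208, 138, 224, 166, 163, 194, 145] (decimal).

Offset 0: leading byte 0xEF = 11101111 → 3-byte char #1 = EF BC 97.
Offset 3: leading byte 0xD4 = 11010100 → 2-byte char #2 = D4 B9.
Offset 5: leading byte 0xF0 = 11110000 → 4-byte char #3 = F0 93 86 8D.
Offset 9: leading byte 0xF0 = 11110000 → 4-byte char #4 = F0 9F 92 AA.
Offset 13: leading byte 0xCE = 11001110 → 2-byte char #5 = CE 98.
Offset 15: leading byte 0xF0 = 11110000 → 4-byte char #6 = F0 98 8D BC.
Offset 19: leading byte 0xD0 = 11010000 → 2-byte char #7 = D0 8A.
Leading byte 0xD0 = 11010000 matches 110xxxxx → 2-byte sequence.
Byte 1: 0xD0 = 11010000, payload 10000 (5 bits).
Byte 2: 0x8A = 10001010 (10xxxxxx ✓), payload 001010.
Concatenate: 10000001010 = 0x40A (11 bits → U+040A).

U+040A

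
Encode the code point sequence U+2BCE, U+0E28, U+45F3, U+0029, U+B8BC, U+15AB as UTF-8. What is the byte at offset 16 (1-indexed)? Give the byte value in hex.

0xAB

1-indexed offset 16 is 0-indexed offset 15.
U+2BCE → 3-byte form E2 AF 8E at offsets 0–2.
U+0E28 → 3-byte form E0 B8 A8 at offsets 3–5.
U+45F3 → 3-byte form E4 97 B3 at offsets 6–8.
U+0029 → 1-byte form 29 at offsets 9–9.
U+B8BC → 3-byte form EB A2 BC at offsets 10–12.
U+15AB → 3-byte form E1 96 AB at offsets 13–15.
Offset 15 falls in char 6's range; it's byte 3 of E1 96 AB = 0xAB.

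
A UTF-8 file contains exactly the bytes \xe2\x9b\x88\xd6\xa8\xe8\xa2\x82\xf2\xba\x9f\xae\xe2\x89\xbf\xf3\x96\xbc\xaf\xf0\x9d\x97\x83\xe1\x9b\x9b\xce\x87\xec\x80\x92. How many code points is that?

Byte at offset 0: 0xE2 = 11100010 → 3-byte char (#1). Advance 3.
Byte at offset 3: 0xD6 = 11010110 → 2-byte char (#2). Advance 2.
Byte at offset 5: 0xE8 = 11101000 → 3-byte char (#3). Advance 3.
Byte at offset 8: 0xF2 = 11110010 → 4-byte char (#4). Advance 4.
Byte at offset 12: 0xE2 = 11100010 → 3-byte char (#5). Advance 3.
Byte at offset 15: 0xF3 = 11110011 → 4-byte char (#6). Advance 4.
Byte at offset 19: 0xF0 = 11110000 → 4-byte char (#7). Advance 4.
Byte at offset 23: 0xE1 = 11100001 → 3-byte char (#8). Advance 3.
Byte at offset 26: 0xCE = 11001110 → 2-byte char (#9). Advance 2.
Byte at offset 28: 0xEC = 11101100 → 3-byte char (#10). Advance 3.
Reached end at offset 31 after 10 code points.

10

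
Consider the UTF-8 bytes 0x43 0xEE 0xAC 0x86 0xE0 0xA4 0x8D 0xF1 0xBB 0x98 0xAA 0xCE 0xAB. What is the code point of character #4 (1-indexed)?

Offset 0: leading byte 0x43 = 01000011 → 1-byte char #1 = 43.
Offset 1: leading byte 0xEE = 11101110 → 3-byte char #2 = EE AC 86.
Offset 4: leading byte 0xE0 = 11100000 → 3-byte char #3 = E0 A4 8D.
Offset 7: leading byte 0xF1 = 11110001 → 4-byte char #4 = F1 BB 98 AA.
Leading byte 0xF1 = 11110001 matches 11110xxx → 4-byte sequence.
Byte 1: 0xF1 = 11110001, payload 001 (3 bits).
Byte 2: 0xBB = 10111011 (10xxxxxx ✓), payload 111011.
Byte 3: 0x98 = 10011000 (10xxxxxx ✓), payload 011000.
Byte 4: 0xAA = 10101010 (10xxxxxx ✓), payload 101010.
Concatenate: 001111011011000101010 = 0x7B62A (21 bits → U+7B62A).

U+7B62A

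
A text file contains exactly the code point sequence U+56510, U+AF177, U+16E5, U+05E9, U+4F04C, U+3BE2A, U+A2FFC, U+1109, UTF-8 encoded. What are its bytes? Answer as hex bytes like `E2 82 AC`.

U+56510: 4-byte form → F1 96 94 90.
U+AF177: 4-byte form → F2 AF 85 B7.
U+16E5: 3-byte form → E1 9B A5.
U+05E9: 2-byte form → D7 A9.
U+4F04C: 4-byte form → F1 8F 81 8C.
U+3BE2A: 4-byte form → F0 BB B8 AA.
U+A2FFC: 4-byte form → F2 A2 BF BC.
U+1109: 3-byte form → E1 84 89.
Concatenated (28 bytes): F1 96 94 90 F2 AF 85 B7 E1 9B A5 D7 A9 F1 8F 81 8C F0 BB B8 AA F2 A2 BF BC E1 84 89.

F1 96 94 90 F2 AF 85 B7 E1 9B A5 D7 A9 F1 8F 81 8C F0 BB B8 AA F2 A2 BF BC E1 84 89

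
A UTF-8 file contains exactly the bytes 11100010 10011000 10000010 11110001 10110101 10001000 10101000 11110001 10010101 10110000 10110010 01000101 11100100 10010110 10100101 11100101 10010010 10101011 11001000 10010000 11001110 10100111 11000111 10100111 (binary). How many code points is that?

Byte at offset 0: 0xE2 = 11100010 → 3-byte char (#1). Advance 3.
Byte at offset 3: 0xF1 = 11110001 → 4-byte char (#2). Advance 4.
Byte at offset 7: 0xF1 = 11110001 → 4-byte char (#3). Advance 4.
Byte at offset 11: 0x45 = 01000101 → 1-byte char (#4). Advance 1.
Byte at offset 12: 0xE4 = 11100100 → 3-byte char (#5). Advance 3.
Byte at offset 15: 0xE5 = 11100101 → 3-byte char (#6). Advance 3.
Byte at offset 18: 0xC8 = 11001000 → 2-byte char (#7). Advance 2.
Byte at offset 20: 0xCE = 11001110 → 2-byte char (#8). Advance 2.
Byte at offset 22: 0xC7 = 11000111 → 2-byte char (#9). Advance 2.
Reached end at offset 24 after 9 code points.

9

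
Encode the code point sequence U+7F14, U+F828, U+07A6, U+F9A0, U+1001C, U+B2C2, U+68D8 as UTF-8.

E7 BC 94 EF A0 A8 DE A6 EF A6 A0 F0 90 80 9C EB 8B 82 E6 A3 98

U+7F14: 3-byte form → E7 BC 94.
U+F828: 3-byte form → EF A0 A8.
U+07A6: 2-byte form → DE A6.
U+F9A0: 3-byte form → EF A6 A0.
U+1001C: 4-byte form → F0 90 80 9C.
U+B2C2: 3-byte form → EB 8B 82.
U+68D8: 3-byte form → E6 A3 98.
Concatenated (21 bytes): E7 BC 94 EF A0 A8 DE A6 EF A6 A0 F0 90 80 9C EB 8B 82 E6 A3 98.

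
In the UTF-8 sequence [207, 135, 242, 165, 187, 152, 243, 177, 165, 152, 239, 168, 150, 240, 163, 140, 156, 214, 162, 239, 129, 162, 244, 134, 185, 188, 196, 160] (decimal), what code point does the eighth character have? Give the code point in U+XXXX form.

U+106E7C

Offset 0: leading byte 0xCF = 11001111 → 2-byte char #1 = CF 87.
Offset 2: leading byte 0xF2 = 11110010 → 4-byte char #2 = F2 A5 BB 98.
Offset 6: leading byte 0xF3 = 11110011 → 4-byte char #3 = F3 B1 A5 98.
Offset 10: leading byte 0xEF = 11101111 → 3-byte char #4 = EF A8 96.
Offset 13: leading byte 0xF0 = 11110000 → 4-byte char #5 = F0 A3 8C 9C.
Offset 17: leading byte 0xD6 = 11010110 → 2-byte char #6 = D6 A2.
Offset 19: leading byte 0xEF = 11101111 → 3-byte char #7 = EF 81 A2.
Offset 22: leading byte 0xF4 = 11110100 → 4-byte char #8 = F4 86 B9 BC.
Leading byte 0xF4 = 11110100 matches 11110xxx → 4-byte sequence.
Byte 1: 0xF4 = 11110100, payload 100 (3 bits).
Byte 2: 0x86 = 10000110 (10xxxxxx ✓), payload 000110.
Byte 3: 0xB9 = 10111001 (10xxxxxx ✓), payload 111001.
Byte 4: 0xBC = 10111100 (10xxxxxx ✓), payload 111100.
Concatenate: 100000110111001111100 = 0x106E7C (21 bits → U+106E7C).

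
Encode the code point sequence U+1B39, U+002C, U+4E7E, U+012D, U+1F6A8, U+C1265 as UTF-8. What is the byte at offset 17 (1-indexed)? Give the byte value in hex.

1-indexed offset 17 is 0-indexed offset 16.
U+1B39 → 3-byte form E1 AC B9 at offsets 0–2.
U+002C → 1-byte form 2C at offsets 3–3.
U+4E7E → 3-byte form E4 B9 BE at offsets 4–6.
U+012D → 2-byte form C4 AD at offsets 7–8.
U+1F6A8 → 4-byte form F0 9F 9A A8 at offsets 9–12.
U+C1265 → 4-byte form F3 81 89 A5 at offsets 13–16.
Offset 16 falls in char 6's range; it's byte 4 of F3 81 89 A5 = 0xA5.

0xA5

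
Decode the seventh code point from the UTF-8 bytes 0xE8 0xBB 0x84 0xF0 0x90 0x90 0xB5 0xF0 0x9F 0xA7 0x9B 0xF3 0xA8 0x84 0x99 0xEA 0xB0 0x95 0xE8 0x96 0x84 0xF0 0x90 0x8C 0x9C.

U+1031C

Offset 0: leading byte 0xE8 = 11101000 → 3-byte char #1 = E8 BB 84.
Offset 3: leading byte 0xF0 = 11110000 → 4-byte char #2 = F0 90 90 B5.
Offset 7: leading byte 0xF0 = 11110000 → 4-byte char #3 = F0 9F A7 9B.
Offset 11: leading byte 0xF3 = 11110011 → 4-byte char #4 = F3 A8 84 99.
Offset 15: leading byte 0xEA = 11101010 → 3-byte char #5 = EA B0 95.
Offset 18: leading byte 0xE8 = 11101000 → 3-byte char #6 = E8 96 84.
Offset 21: leading byte 0xF0 = 11110000 → 4-byte char #7 = F0 90 8C 9C.
Leading byte 0xF0 = 11110000 matches 11110xxx → 4-byte sequence.
Byte 1: 0xF0 = 11110000, payload 000 (3 bits).
Byte 2: 0x90 = 10010000 (10xxxxxx ✓), payload 010000.
Byte 3: 0x8C = 10001100 (10xxxxxx ✓), payload 001100.
Byte 4: 0x9C = 10011100 (10xxxxxx ✓), payload 011100.
Concatenate: 000010000001100011100 = 0x1031C (21 bits → U+1031C).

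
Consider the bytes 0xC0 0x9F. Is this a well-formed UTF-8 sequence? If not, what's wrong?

Leading byte 0xC0 = 11000000 → 2-byte form.
Continuation bytes all match 10xxxxxx. Payload decodes to 0x1F.
But 0x1F < 0x80, the minimum for a 2-byte sequence — this is an overlong encoding.

invalid (overlong encoding)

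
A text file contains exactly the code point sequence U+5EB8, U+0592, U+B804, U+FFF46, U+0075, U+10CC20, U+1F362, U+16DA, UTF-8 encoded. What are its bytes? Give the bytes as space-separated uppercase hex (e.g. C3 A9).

E5 BA B8 D6 92 EB A0 84 F3 BF BD 86 75 F4 8C B0 A0 F0 9F 8D A2 E1 9B 9A

U+5EB8: 3-byte form → E5 BA B8.
U+0592: 2-byte form → D6 92.
U+B804: 3-byte form → EB A0 84.
U+FFF46: 4-byte form → F3 BF BD 86.
U+0075: 1-byte form → 75.
U+10CC20: 4-byte form → F4 8C B0 A0.
U+1F362: 4-byte form → F0 9F 8D A2.
U+16DA: 3-byte form → E1 9B 9A.
Concatenated (24 bytes): E5 BA B8 D6 92 EB A0 84 F3 BF BD 86 75 F4 8C B0 A0 F0 9F 8D A2 E1 9B 9A.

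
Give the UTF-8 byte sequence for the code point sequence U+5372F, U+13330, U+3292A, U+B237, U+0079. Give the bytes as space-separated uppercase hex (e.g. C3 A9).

F1 93 9C AF F0 93 8C B0 F0 B2 A4 AA EB 88 B7 79

U+5372F: 4-byte form → F1 93 9C AF.
U+13330: 4-byte form → F0 93 8C B0.
U+3292A: 4-byte form → F0 B2 A4 AA.
U+B237: 3-byte form → EB 88 B7.
U+0079: 1-byte form → 79.
Concatenated (16 bytes): F1 93 9C AF F0 93 8C B0 F0 B2 A4 AA EB 88 B7 79.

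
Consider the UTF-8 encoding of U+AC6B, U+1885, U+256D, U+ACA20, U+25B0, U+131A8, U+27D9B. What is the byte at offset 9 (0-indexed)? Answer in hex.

0xF2

U+AC6B → 3-byte form EA B1 AB at offsets 0–2.
U+1885 → 3-byte form E1 A2 85 at offsets 3–5.
U+256D → 3-byte form E2 95 AD at offsets 6–8.
U+ACA20 → 4-byte form F2 AC A8 A0 at offsets 9–12.
Offset 9 falls in char 4's range; it's byte 1 of F2 AC A8 A0 = 0xF2.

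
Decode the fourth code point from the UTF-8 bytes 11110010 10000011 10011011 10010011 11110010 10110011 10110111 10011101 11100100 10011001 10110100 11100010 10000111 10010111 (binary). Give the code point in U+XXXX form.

Offset 0: leading byte 0xF2 = 11110010 → 4-byte char #1 = F2 83 9B 93.
Offset 4: leading byte 0xF2 = 11110010 → 4-byte char #2 = F2 B3 B7 9D.
Offset 8: leading byte 0xE4 = 11100100 → 3-byte char #3 = E4 99 B4.
Offset 11: leading byte 0xE2 = 11100010 → 3-byte char #4 = E2 87 97.
Leading byte 0xE2 = 11100010 matches 1110xxxx → 3-byte sequence.
Byte 1: 0xE2 = 11100010, payload 0010 (4 bits).
Byte 2: 0x87 = 10000111 (10xxxxxx ✓), payload 000111.
Byte 3: 0x97 = 10010111 (10xxxxxx ✓), payload 010111.
Concatenate: 0010000111010111 = 0x21D7 (16 bits → U+21D7).

U+21D7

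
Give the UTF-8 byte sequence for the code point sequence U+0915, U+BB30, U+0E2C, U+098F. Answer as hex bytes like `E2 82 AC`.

E0 A4 95 EB AC B0 E0 B8 AC E0 A6 8F

U+0915: 3-byte form → E0 A4 95.
U+BB30: 3-byte form → EB AC B0.
U+0E2C: 3-byte form → E0 B8 AC.
U+098F: 3-byte form → E0 A6 8F.
Concatenated (12 bytes): E0 A4 95 EB AC B0 E0 B8 AC E0 A6 8F.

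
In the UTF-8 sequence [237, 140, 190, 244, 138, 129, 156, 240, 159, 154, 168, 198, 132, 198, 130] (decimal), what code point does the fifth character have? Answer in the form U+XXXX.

Offset 0: leading byte 0xED = 11101101 → 3-byte char #1 = ED 8C BE.
Offset 3: leading byte 0xF4 = 11110100 → 4-byte char #2 = F4 8A 81 9C.
Offset 7: leading byte 0xF0 = 11110000 → 4-byte char #3 = F0 9F 9A A8.
Offset 11: leading byte 0xC6 = 11000110 → 2-byte char #4 = C6 84.
Offset 13: leading byte 0xC6 = 11000110 → 2-byte char #5 = C6 82.
Leading byte 0xC6 = 11000110 matches 110xxxxx → 2-byte sequence.
Byte 1: 0xC6 = 11000110, payload 00110 (5 bits).
Byte 2: 0x82 = 10000010 (10xxxxxx ✓), payload 000010.
Concatenate: 00110000010 = 0x182 (11 bits → U+0182).

U+0182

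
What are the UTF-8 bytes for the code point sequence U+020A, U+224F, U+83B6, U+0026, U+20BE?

U+020A: 2-byte form → C8 8A.
U+224F: 3-byte form → E2 89 8F.
U+83B6: 3-byte form → E8 8E B6.
U+0026: 1-byte form → 26.
U+20BE: 3-byte form → E2 82 BE.
Concatenated (12 bytes): C8 8A E2 89 8F E8 8E B6 26 E2 82 BE.

C8 8A E2 89 8F E8 8E B6 26 E2 82 BE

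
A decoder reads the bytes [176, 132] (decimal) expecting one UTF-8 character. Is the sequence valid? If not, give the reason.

invalid (continuation byte with no leading byte)

Byte 0xB0 = 10110000 has the form 10xxxxxx — a continuation byte — but there is no preceding leading byte.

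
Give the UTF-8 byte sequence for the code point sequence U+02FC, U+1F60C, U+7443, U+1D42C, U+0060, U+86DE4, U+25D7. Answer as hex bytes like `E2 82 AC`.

CB BC F0 9F 98 8C E7 91 83 F0 9D 90 AC 60 F2 86 B7 A4 E2 97 97

U+02FC: 2-byte form → CB BC.
U+1F60C: 4-byte form → F0 9F 98 8C.
U+7443: 3-byte form → E7 91 83.
U+1D42C: 4-byte form → F0 9D 90 AC.
U+0060: 1-byte form → 60.
U+86DE4: 4-byte form → F2 86 B7 A4.
U+25D7: 3-byte form → E2 97 97.
Concatenated (21 bytes): CB BC F0 9F 98 8C E7 91 83 F0 9D 90 AC 60 F2 86 B7 A4 E2 97 97.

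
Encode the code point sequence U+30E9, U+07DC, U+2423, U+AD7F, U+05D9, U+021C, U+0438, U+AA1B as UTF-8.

U+30E9: 3-byte form → E3 83 A9.
U+07DC: 2-byte form → DF 9C.
U+2423: 3-byte form → E2 90 A3.
U+AD7F: 3-byte form → EA B5 BF.
U+05D9: 2-byte form → D7 99.
U+021C: 2-byte form → C8 9C.
U+0438: 2-byte form → D0 B8.
U+AA1B: 3-byte form → EA A8 9B.
Concatenated (20 bytes): E3 83 A9 DF 9C E2 90 A3 EA B5 BF D7 99 C8 9C D0 B8 EA A8 9B.

E3 83 A9 DF 9C E2 90 A3 EA B5 BF D7 99 C8 9C D0 B8 EA A8 9B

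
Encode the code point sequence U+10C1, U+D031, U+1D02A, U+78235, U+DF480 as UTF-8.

E1 83 81 ED 80 B1 F0 9D 80 AA F1 B8 88 B5 F3 9F 92 80

U+10C1: 3-byte form → E1 83 81.
U+D031: 3-byte form → ED 80 B1.
U+1D02A: 4-byte form → F0 9D 80 AA.
U+78235: 4-byte form → F1 B8 88 B5.
U+DF480: 4-byte form → F3 9F 92 80.
Concatenated (18 bytes): E1 83 81 ED 80 B1 F0 9D 80 AA F1 B8 88 B5 F3 9F 92 80.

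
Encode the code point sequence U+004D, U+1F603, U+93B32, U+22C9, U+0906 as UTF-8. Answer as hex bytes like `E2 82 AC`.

4D F0 9F 98 83 F2 93 AC B2 E2 8B 89 E0 A4 86

U+004D: 1-byte form → 4D.
U+1F603: 4-byte form → F0 9F 98 83.
U+93B32: 4-byte form → F2 93 AC B2.
U+22C9: 3-byte form → E2 8B 89.
U+0906: 3-byte form → E0 A4 86.
Concatenated (15 bytes): 4D F0 9F 98 83 F2 93 AC B2 E2 8B 89 E0 A4 86.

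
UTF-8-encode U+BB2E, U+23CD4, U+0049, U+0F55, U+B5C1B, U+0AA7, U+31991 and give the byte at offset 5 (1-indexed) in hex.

1-indexed offset 5 is 0-indexed offset 4.
U+BB2E → 3-byte form EB AC AE at offsets 0–2.
U+23CD4 → 4-byte form F0 A3 B3 94 at offsets 3–6.
Offset 4 falls in char 2's range; it's byte 2 of F0 A3 B3 94 = 0xA3.

0xA3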